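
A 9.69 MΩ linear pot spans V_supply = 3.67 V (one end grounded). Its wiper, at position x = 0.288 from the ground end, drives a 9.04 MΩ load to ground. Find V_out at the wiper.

V_out ≈ 0.867 V

Split the track: R_lower = x·R_p = 2.791 MΩ, R_upper = (1−x)·R_p = 6.899 MΩ.
Lower segment in parallel with the load: 2.791 ‖ 9.04 = 2.132 MΩ.
Then V_out = V_supply · 2.132/(6.899 + 2.132) = 0.8665 V.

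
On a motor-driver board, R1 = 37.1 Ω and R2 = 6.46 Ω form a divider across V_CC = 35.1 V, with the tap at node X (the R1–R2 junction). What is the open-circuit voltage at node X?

With X open, the divider is unloaded: V_th = 35.1 × 6.46/43.56 = 5.205 V.

V_th ≈ 5.21 V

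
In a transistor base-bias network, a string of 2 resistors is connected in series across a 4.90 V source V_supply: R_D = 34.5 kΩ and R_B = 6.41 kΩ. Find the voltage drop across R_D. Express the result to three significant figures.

Series total: ΣR = 34.5 + 6.41 = 40.91 kΩ.
By the voltage-divider rule, V = 4.90 × 34.50/40.91 = 4.132 V.

V ≈ 4.13 V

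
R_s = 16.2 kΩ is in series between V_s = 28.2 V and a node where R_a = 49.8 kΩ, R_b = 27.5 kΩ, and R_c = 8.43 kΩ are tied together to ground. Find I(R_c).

I ≈ 0.872 mA

Parallel bank: R_p = 1/(1/49.8 + 1/27.5 + 1/8.43) = 5.712 kΩ.
V_A by voltage divider: V_A = 28.2 × 5.712/(16.2 + 5.712) = 7.351 V.
I(R_c) = V_A / R_c = 7.351/8.43 = 0.8720 mA.
(Equivalently: I_total = 1.287 mA, then current-divider fraction G_k/ΣG = 0.6776.)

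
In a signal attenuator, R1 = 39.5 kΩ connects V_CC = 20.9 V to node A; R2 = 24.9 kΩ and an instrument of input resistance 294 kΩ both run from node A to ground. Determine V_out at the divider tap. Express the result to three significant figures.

V_out ≈ 7.68 V

The load sits in parallel with R2, giving an effective lower resistance R2' = R2·R_L/(R2+R_L) = 22.96 kΩ.
Now apply the divider: V_out = 20.9 × 0.3676 = 7.682 V.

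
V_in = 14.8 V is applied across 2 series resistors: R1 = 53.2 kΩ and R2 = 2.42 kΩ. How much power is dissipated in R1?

P ≈ 3.77 mW

Series current I = V_in/ΣR = 14.8/55.62 = 0.2661 mA.
P = I²R = 0.07080 × 53.2 = 3.767 mW.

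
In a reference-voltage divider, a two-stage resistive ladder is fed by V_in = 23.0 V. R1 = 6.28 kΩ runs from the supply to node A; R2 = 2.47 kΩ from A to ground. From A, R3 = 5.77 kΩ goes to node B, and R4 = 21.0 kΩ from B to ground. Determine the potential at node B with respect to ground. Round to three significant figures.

V_B ≈ 4.78 V

Node A sees R2 in parallel with the series input of stage 2, R3 + R4 = 26.77 kΩ.
R2 ‖ (R3+R4) = 2.261 kΩ.
First divider: V_A = V_in · 2.261/(6.28 + 2.261) = 6.089 V.
Then the unloaded second divider: V_B = V_A × R4/(R3+R4) = 6.089 × 0.7845 = 4.777 V.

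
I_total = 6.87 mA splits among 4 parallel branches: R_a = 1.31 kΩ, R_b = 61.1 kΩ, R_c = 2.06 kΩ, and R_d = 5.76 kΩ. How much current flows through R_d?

Total conductance ΣG = 1/1.31 + 1/61.1 + 1/2.06 + 1/5.76 = 1.439 (units of 1/kΩ).
Current divider: I(R_d) = I_total · G_k/ΣG = 6.87 × (0.1736/1.439) = 6.87 × 0.1207 = 0.8290 mA.

I ≈ 0.829 mA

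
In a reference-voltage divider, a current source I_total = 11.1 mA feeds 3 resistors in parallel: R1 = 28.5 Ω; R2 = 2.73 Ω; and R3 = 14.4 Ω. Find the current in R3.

I ≈ 1.64 mA

Total conductance ΣG = 1/28.5 + 1/2.73 + 1/14.4 = 0.4708 (units of 1/Ω).
Current divider: I(R3) = I_total · G_k/ΣG = 11.1 × (0.06944/0.4708) = 11.1 × 0.1475 = 1.637 mA.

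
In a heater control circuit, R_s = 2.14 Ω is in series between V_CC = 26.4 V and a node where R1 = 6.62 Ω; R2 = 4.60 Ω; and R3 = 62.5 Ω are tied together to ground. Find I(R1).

I ≈ 2.19 A

Equivalent of the parallel group: R_p = 2.601 Ω.
Node voltage V_A = V_CC · R_p/(R_s + R_p) = 26.4 × 0.5486 = 14.48 V.
Branch current I = V_A/R1 = 14.48/6.62 = 2.188 A.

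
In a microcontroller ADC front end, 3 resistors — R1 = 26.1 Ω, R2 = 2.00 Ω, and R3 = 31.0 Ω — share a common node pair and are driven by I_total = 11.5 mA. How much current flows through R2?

Conductances: ΣG = 1/26.1 + 1/2.00 + 1/31.0 = 0.5706 (1/Ω).
By the current-divider rule, I = I_total · G_k/ΣG = 11.5 × 0.8763 = 10.08 mA.

I ≈ 10.1 mA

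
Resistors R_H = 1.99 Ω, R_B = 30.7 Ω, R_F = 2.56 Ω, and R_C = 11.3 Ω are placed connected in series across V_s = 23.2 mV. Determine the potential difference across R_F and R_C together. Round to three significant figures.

V ≈ 6.91 mV

Total series resistance ΣR = 1.99 + 30.7 + 2.56 + 11.3 = 46.55 Ω.
R_{R_F..R_C} = 2.56 + 11.3 = 13.86 Ω.
V = V_s · R/ΣR = 23.2 × 0.2977 = 6.908 mV.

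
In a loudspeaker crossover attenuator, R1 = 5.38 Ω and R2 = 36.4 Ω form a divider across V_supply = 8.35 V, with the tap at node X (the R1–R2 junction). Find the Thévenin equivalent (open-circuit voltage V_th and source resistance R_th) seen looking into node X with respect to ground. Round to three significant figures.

With X open, the divider is unloaded: V_th = 8.35 × 36.4/41.78 = 7.275 V.
Looking into X with the source shorted: R_th = R1·R2/(R1+R2) = 5.380 × 36.4/41.78 = 4.687 Ω.

V_th ≈ 7.27 V, R_th ≈ 4.69 Ω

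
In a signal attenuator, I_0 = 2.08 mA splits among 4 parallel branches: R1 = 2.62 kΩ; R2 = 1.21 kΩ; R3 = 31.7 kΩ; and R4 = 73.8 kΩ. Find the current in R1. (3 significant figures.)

ΣG = 1/2.62 + 1/1.21 + 1/31.7 + 1/73.8 = 1.253.
By the current-divider rule, I = I_0 · G_k/ΣG = 2.08 × 0.3046 = 0.6335 mA.

I ≈ 0.633 mA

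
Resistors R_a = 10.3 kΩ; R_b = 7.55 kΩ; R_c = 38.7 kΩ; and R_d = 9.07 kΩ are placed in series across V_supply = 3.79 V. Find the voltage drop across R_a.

Series total: ΣR = 10.3 + 7.55 + 38.7 + 9.07 = 65.62 kΩ.
Voltage divider: V = V_supply · (10.30 / 65.62) = 3.79 × 0.1570 = 0.5949 V.

V ≈ 0.595 V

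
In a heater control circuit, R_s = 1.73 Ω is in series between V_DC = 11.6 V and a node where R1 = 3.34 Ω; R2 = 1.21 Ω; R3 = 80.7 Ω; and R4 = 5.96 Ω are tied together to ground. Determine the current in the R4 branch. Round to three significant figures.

Equivalent of the parallel group: R_p = 0.7657 Ω.
Node voltage V_A = V_DC · R_p/(R_s + R_p) = 11.6 × 0.3068 = 3.559 V.
I(R4) = V_A / R4 = 3.559/5.96 = 0.5971 A.
(Check via current divider: I_total = 4.648 A; share G_k/ΣG = 0.1285 → same result.)

I ≈ 0.597 A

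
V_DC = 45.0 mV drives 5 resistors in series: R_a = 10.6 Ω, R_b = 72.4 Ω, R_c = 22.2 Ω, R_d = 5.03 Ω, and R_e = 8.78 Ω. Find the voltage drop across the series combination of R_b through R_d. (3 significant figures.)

Total series resistance ΣR = 10.6 + 72.4 + 22.2 + 5.03 + 8.78 = 119.0 Ω.
R_{R_b..R_d} = 72.4 + 22.2 + 5.03 = 99.63 Ω.
V = V_DC · R/ΣR = 45.0 × 0.8372 = 37.67 mV.

V ≈ 37.7 mV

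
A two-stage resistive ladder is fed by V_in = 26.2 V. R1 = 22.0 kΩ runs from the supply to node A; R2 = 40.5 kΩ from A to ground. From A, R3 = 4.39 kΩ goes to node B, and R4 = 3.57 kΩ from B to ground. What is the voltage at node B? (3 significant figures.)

Looking into the second stage from A: R3 + R4 = 7.960 kΩ appears in parallel with R2.
R2 ‖ (R3+R4) = 6.652 kΩ.
V_A = 26.2 × 6.652/(22.0 + 6.652) = 6.083 V.
V_B = V_A × 0.4485 = 2.728 V.

V_B ≈ 2.73 V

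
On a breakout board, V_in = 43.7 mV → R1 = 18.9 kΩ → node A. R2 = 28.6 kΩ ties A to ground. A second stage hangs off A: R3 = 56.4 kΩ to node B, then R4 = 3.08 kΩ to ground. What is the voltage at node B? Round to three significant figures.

V_B ≈ 1.14 mV

The second stage (R3 + R4 = 59.48 kΩ) loads node A in parallel with R2.
R2 ‖ (R3+R4) = 19.31 kΩ.
So V_A = 43.7 × 0.5054 = 22.09 mV.
Then the unloaded second divider: V_B = V_A × R4/(R3+R4) = 22.09 × 0.05178 = 1.144 mV.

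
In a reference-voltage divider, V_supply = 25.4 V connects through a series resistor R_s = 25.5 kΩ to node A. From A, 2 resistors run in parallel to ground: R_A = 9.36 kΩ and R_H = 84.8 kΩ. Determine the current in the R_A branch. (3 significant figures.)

I ≈ 0.674 mA

Equivalent of the parallel group: R_p = 8.430 kΩ.
Node voltage V_A = V_supply · R_p/(R_s + R_p) = 25.4 × 0.2484 = 6.310 V.
I(R_A) = V_A / R_A = 6.310/9.36 = 0.6742 mA.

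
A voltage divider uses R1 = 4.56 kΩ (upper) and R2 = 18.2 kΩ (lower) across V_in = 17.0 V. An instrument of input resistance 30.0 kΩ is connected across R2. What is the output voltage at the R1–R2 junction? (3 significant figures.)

V_out ≈ 12.1 V

First combine the lower leg with the load: R2 ‖ R_L = 11.33 kΩ.
Now apply the divider: V_out = 17.0 × 0.7130 = 12.12 V.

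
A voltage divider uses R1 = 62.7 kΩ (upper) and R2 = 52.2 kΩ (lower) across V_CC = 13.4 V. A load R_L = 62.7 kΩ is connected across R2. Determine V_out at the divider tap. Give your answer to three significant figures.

First combine the lower leg with the load: R2 ‖ R_L = 28.49 kΩ.
Now apply the divider: V_out = 13.4 × 0.3124 = 4.186 V.

V_out ≈ 4.19 V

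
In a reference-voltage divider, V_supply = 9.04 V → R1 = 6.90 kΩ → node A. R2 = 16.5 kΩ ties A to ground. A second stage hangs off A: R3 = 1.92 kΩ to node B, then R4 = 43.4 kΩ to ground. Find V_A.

The second stage (R3 + R4 = 45.32 kΩ) loads node A in parallel with R2.
R2 ‖ (R3+R4) = 12.10 kΩ.
So V_A = 9.04 × 0.6368 = 5.756 V.

V_A ≈ 5.76 V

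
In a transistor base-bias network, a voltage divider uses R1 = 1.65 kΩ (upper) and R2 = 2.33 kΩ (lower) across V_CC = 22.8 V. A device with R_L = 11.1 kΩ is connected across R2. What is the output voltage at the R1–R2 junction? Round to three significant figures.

V_out ≈ 12.3 V

First combine the lower leg with the load: R2 ‖ R_L = 1.926 kΩ.
Voltage divider with the loaded lower leg: V_out = 22.8 × 1.926/(1.65 + 1.926) = 22.8 × 0.5386 = 12.28 V.
(Unloaded it would be 13.3 V; the load pulls it down.)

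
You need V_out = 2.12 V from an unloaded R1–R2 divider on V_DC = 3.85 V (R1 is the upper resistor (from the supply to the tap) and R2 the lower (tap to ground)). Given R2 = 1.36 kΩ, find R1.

R1 ≈ 1.11 kΩ

The divider ratio is R2/(R1+R2) = 2.12/3.85 = 0.5506.
Rearranging, R1 = R2·(1−k)/k = 1.36 × 0.8160 = 1.110 kΩ.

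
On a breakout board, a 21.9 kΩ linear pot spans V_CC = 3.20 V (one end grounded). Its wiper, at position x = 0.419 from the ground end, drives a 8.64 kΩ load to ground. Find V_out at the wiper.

The pot divides into 12.72 kΩ above the wiper and 9.176 kΩ below.
Lower segment in parallel with the load: 9.176 ‖ 8.64 = 4.450 kΩ.
Then V_out = V_CC · 4.450/(12.72 + 4.450) = 0.8292 V.
(Unloaded: V_out = x·V_CC = 1.34 V.)

V_out ≈ 0.829 V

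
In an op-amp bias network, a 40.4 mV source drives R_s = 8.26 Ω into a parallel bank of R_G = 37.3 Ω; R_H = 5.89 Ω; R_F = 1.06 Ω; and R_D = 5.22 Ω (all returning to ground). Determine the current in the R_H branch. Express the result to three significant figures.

Equivalent of the parallel group: R_p = 0.7510 Ω.
Node voltage V_A = V_in · R_p/(R_s + R_p) = 40.4 × 0.08334 = 3.367 mV.
Branch current I = V_A/R_H = 3.367/5.89 = 0.5717 mA.

I ≈ 0.572 mA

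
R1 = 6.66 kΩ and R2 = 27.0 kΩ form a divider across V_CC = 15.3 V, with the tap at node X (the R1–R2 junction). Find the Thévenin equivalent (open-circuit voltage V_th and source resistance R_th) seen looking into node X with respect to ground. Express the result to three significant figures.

V_th ≈ 12.3 V, R_th ≈ 5.34 kΩ

Open-circuit (no load on X): V_th = V_CC · R2/(R1 + R2) = 15.3 × 27.0/(6.660 + 27.0) = 12.27 V.
Looking into X with the source shorted: R_th = R1·R2/(R1+R2) = 6.660 × 27.0/33.66 = 5.342 kΩ.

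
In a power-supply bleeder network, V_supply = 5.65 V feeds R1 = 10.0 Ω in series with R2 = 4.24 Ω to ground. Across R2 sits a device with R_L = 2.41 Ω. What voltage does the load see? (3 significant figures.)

R2 ‖ R_L = (4.24 × 2.41)/(4.24 + 2.41) = 1.537 Ω.
Then V_out = V_supply · R2'/(R1 + R2') = 5.65 × 1.537/11.54 = 0.7525 V.

V_out ≈ 0.753 V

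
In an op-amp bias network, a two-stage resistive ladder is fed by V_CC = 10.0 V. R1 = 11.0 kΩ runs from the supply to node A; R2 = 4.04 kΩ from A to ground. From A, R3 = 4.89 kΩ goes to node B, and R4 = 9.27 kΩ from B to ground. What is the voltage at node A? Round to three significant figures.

V_A ≈ 2.22 V

Node A sees R2 in parallel with the series input of stage 2, R3 + R4 = 14.16 kΩ.
R2 ‖ (R3+R4) = 3.143 kΩ.
V_A = 10.0 × 3.143/(11.0 + 3.143) = 2.222 V.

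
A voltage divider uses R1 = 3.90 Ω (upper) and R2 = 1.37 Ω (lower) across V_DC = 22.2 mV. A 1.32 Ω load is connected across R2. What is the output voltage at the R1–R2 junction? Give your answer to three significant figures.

First combine the lower leg with the load: R2 ‖ R_L = 0.6723 Ω.
Voltage divider with the loaded lower leg: V_out = 22.2 × 0.6723/(3.90 + 0.6723) = 22.2 × 0.1470 = 3.264 mV.

V_out ≈ 3.26 mV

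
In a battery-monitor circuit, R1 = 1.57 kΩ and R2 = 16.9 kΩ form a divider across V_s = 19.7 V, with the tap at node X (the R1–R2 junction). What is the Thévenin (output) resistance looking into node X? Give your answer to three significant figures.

Zeroing V_s shorts the top of R1 to ground, so R_th = R1 ‖ R2 = 1.437 kΩ.

R_th ≈ 1.44 kΩ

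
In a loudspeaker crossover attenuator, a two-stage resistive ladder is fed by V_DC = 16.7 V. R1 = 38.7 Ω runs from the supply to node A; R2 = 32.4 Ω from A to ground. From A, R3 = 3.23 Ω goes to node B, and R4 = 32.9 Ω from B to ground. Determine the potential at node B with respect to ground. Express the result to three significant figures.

Looking into the second stage from A: R3 + R4 = 36.13 Ω appears in parallel with R2.
R2 ‖ (R3+R4) = 17.08 Ω.
First divider: V_A = V_DC · 17.08/(38.7 + 17.08) = 5.114 V.
V_B = V_A × 0.9106 = 4.657 V.

V_B ≈ 4.66 V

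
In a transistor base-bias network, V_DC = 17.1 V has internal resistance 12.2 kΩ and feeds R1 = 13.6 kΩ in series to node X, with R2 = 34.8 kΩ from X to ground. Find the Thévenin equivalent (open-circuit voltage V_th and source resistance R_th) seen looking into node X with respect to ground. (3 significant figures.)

V_th ≈ 9.82 V, R_th ≈ 14.8 kΩ

R1' = 12.2 + 13.6 = 25.80 kΩ (source resistance + R1).
Open-circuit (no load on X): V_th = V_DC · R2/(R1' + R2) = 17.1 × 34.8/(25.80 + 34.8) = 9.820 V.
Zeroing V_DC shorts the top of R1' to ground, so R_th = R1' ‖ R2 = 14.82 kΩ.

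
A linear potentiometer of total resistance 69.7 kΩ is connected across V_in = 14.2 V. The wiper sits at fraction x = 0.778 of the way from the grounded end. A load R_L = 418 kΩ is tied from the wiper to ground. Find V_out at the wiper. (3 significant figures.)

V_out ≈ 10.7 V

Lower segment x·R_p = 54.23 kΩ; upper segment (1−x)·R_p = 15.47 kΩ.
R_L loads the lower segment: effective lower R = 48.00 kΩ.
Loaded-divider output: V_out = 14.2 × 0.7562 = 10.74 V.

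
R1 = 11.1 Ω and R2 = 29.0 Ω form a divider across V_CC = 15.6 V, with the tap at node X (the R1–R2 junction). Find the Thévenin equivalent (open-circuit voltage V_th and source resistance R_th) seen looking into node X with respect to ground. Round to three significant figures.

V_th ≈ 11.3 V, R_th ≈ 8.03 Ω

Open-circuit (no load on X): V_th = V_CC · R2/(R1 + R2) = 15.6 × 29.0/(11.10 + 29.0) = 11.28 V.
With V_CC suppressed (replaced by a short), R_th = R1 ‖ R2 = (11.10 × 29.0)/(11.10 + 29.0) = 8.027 Ω.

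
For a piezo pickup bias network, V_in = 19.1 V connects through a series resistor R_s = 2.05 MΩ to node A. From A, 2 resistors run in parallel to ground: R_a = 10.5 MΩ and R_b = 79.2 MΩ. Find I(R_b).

Equivalent of the parallel group: R_p = 9.271 MΩ.
V_A = 19.1 × 9.271/11.32 = 15.64 V.
Branch current I = V_A/R_b = 15.64/79.2 = 0.1975 µA.

I ≈ 0.197 µA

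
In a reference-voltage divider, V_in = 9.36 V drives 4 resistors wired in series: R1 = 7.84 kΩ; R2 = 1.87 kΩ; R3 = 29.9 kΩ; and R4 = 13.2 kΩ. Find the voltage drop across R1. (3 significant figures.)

ΣR = 7.84 + 1.87 + 29.9 + 13.2 = 52.81 kΩ.
By the voltage-divider rule, V = 9.36 × 7.840/52.81 = 1.390 V.

V ≈ 1.39 V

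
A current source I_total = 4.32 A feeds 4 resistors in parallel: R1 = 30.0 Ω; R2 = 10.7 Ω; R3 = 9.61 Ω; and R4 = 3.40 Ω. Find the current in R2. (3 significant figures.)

I ≈ 0.769 A

Total conductance ΣG = 1/30.0 + 1/10.7 + 1/9.61 + 1/3.40 = 0.5250 (units of 1/Ω).
By the current-divider rule, I = I_total · G_k/ΣG = 4.32 × 0.1780 = 0.7691 A.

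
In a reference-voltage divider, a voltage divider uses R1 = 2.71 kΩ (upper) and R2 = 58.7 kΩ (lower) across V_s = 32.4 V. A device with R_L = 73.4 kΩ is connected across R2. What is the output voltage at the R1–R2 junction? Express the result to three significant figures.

The load sits in parallel with R2, giving an effective lower resistance R2' = R2·R_L/(R2+R_L) = 32.62 kΩ.
Voltage divider with the loaded lower leg: V_out = 32.4 × 32.62/(2.71 + 32.62) = 32.4 × 0.9233 = 29.91 V.

V_out ≈ 29.9 V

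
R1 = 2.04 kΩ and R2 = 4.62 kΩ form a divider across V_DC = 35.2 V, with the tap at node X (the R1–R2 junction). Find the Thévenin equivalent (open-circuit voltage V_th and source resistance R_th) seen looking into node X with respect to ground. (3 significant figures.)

V_th ≈ 24.4 V, R_th ≈ 1.42 kΩ

Open-circuit (no load on X): V_th = V_DC · R2/(R1 + R2) = 35.2 × 4.62/(2.040 + 4.62) = 24.42 V.
Looking into X with the source shorted: R_th = R1·R2/(R1+R2) = 2.040 × 4.62/6.660 = 1.415 kΩ.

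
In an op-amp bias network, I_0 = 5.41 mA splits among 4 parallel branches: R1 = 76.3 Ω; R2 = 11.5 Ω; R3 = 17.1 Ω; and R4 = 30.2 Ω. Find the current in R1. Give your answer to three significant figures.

Conductances: ΣG = 1/76.3 + 1/11.5 + 1/17.1 + 1/30.2 = 0.1917 (1/Ω).
R1 takes the fraction G_k/ΣG = 0.01311/0.1917 = 0.06838, so I = 5.41 × 0.06838 = 0.3700 mA.

I ≈ 0.370 mA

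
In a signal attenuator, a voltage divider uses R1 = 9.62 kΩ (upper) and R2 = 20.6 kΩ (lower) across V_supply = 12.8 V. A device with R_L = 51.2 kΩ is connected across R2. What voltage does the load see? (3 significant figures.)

The load sits in parallel with R2, giving an effective lower resistance R2' = R2·R_L/(R2+R_L) = 14.69 kΩ.
Voltage divider with the loaded lower leg: V_out = 12.8 × 14.69/(9.62 + 14.69) = 12.8 × 0.6043 = 7.735 V.

V_out ≈ 7.73 V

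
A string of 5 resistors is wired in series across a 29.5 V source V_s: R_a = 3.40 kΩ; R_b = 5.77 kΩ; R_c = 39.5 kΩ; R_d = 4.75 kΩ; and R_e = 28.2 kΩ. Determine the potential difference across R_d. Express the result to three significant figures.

V ≈ 1.72 V

Series total: ΣR = 3.40 + 5.77 + 39.5 + 4.75 + 28.2 = 81.62 kΩ.
V = V_s · R/ΣR = 29.5 × 0.05820 = 1.717 V.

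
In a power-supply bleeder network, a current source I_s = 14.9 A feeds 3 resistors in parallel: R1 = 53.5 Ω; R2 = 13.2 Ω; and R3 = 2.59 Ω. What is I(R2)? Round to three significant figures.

Total conductance ΣG = 1/53.5 + 1/13.2 + 1/2.59 = 0.4805 (units of 1/Ω).
By the current-divider rule, I = I_s · G_k/ΣG = 14.9 × 0.1576 = 2.349 A.

I ≈ 2.35 A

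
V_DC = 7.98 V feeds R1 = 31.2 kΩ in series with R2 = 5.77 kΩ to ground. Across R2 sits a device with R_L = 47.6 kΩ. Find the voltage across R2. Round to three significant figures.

V_out ≈ 1.13 V

R2 ‖ R_L = (5.77 × 47.6)/(5.77 + 47.6) = 5.146 kΩ.
Voltage divider with the loaded lower leg: V_out = 7.98 × 5.146/(31.2 + 5.146) = 7.98 × 0.1416 = 1.130 V.
(Unloaded it would be 1.25 V; the load pulls it down.)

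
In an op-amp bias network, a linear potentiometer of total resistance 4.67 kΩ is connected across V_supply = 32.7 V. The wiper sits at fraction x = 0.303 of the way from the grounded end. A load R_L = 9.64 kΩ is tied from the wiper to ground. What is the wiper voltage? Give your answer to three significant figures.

The pot divides into 3.255 kΩ above the wiper and 1.415 kΩ below.
(x·R_p) ‖ R_L = 1.234 kΩ.
Then V_out = V_supply · 1.234/(3.255 + 1.234) = 8.988 V.
(Unloaded: V_out = x·V_supply = 9.91 V.)

V_out ≈ 8.99 V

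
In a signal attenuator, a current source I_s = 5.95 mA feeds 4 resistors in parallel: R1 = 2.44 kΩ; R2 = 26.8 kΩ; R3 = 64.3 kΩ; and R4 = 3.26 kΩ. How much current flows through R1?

Conductances: ΣG = 1/2.44 + 1/26.8 + 1/64.3 + 1/3.26 = 0.7695 (1/kΩ).
R1 takes the fraction G_k/ΣG = 0.4098/0.7695 = 0.5326, so I = 5.95 × 0.5326 = 3.169 mA.

I ≈ 3.17 mA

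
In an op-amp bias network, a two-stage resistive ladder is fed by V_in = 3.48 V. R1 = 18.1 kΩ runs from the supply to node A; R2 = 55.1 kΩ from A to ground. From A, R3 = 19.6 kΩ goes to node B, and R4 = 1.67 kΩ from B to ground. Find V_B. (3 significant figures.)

Looking into the second stage from A: R3 + R4 = 21.27 kΩ appears in parallel with R2.
Effective lower resistance at A: R2 ‖ 21.27 = 15.35 kΩ.
So V_A = 3.48 × 0.4588 = 1.597 V.
Then the unloaded second divider: V_B = V_A × R4/(R3+R4) = 1.597 × 0.07851 = 0.1254 V.

V_B ≈ 0.125 V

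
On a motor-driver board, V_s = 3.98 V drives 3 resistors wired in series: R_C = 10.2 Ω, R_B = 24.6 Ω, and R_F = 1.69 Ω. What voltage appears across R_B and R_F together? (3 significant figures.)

V ≈ 2.87 V

Total series resistance ΣR = 10.2 + 24.6 + 1.69 = 36.49 Ω.
R_{R_B..R_F} = 24.6 + 1.69 = 26.29 Ω.
By the voltage-divider rule, V = 3.98 × 26.29/36.49 = 2.867 V.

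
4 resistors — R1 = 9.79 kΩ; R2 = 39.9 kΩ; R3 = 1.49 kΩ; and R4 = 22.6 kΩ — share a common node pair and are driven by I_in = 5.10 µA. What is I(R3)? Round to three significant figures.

I ≈ 4.06 µA

ΣG = 1/9.79 + 1/39.9 + 1/1.49 + 1/22.6 = 0.8426.
Current divider: I(R3) = I_in · G_k/ΣG = 5.10 × (0.6711/0.8426) = 5.10 × 0.7965 = 4.062 µA.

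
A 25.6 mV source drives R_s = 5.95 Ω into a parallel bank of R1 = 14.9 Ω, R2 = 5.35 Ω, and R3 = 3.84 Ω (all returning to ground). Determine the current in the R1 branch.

Equivalent of the parallel group: R_p = 1.944 Ω.
V_A by voltage divider: V_A = 25.6 × 1.944/(5.95 + 1.944) = 6.304 mV.
I(R1) = V_A / R1 = 6.304/14.9 = 0.4231 mA.
(Check via current divider: I_total = 3.243 mA; share G_k/ΣG = 0.1305 → same result.)

I ≈ 0.423 mA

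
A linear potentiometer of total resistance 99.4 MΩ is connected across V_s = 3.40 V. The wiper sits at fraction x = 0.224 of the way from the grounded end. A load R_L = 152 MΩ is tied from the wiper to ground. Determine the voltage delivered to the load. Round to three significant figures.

V_out ≈ 0.684 V

Split the track: R_lower = x·R_p = 22.27 MΩ, R_upper = (1−x)·R_p = 77.13 MΩ.
Lower segment in parallel with the load: 22.27 ‖ 152 = 19.42 MΩ.
Loaded-divider output: V_out = 3.40 × 0.2011 = 0.6839 V.
(Unloaded: V_out = x·V_s = 0.762 V.)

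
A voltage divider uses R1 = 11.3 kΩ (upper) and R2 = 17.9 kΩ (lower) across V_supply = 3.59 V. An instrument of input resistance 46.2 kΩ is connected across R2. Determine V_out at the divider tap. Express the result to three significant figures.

R2 ‖ R_L = (17.9 × 46.2)/(17.9 + 46.2) = 12.90 kΩ.
Voltage divider with the loaded lower leg: V_out = 3.59 × 12.90/(11.3 + 12.90) = 3.59 × 0.5331 = 1.914 V.

V_out ≈ 1.91 V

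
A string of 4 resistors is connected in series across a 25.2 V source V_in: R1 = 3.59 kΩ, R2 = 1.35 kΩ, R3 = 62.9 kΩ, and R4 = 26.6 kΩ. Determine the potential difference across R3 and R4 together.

V ≈ 23.9 V

ΣR = 3.59 + 1.35 + 62.9 + 26.6 = 94.44 kΩ.
R_{R3..R4} = 62.9 + 26.6 = 89.50 kΩ.
V = V_in · R/ΣR = 25.2 × 0.9477 = 23.88 V.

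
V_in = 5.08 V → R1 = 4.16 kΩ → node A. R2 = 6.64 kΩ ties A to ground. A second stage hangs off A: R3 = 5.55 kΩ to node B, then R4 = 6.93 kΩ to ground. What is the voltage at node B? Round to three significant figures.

Node A sees R2 in parallel with the series input of stage 2, R3 + R4 = 12.48 kΩ.
Effective lower resistance at A: R2 ‖ 12.48 = 4.334 kΩ.
V_A = 5.08 × 4.334/(4.16 + 4.334) = 2.592 V.
V_B = V_A × 0.5553 = 1.439 V.

V_B ≈ 1.44 V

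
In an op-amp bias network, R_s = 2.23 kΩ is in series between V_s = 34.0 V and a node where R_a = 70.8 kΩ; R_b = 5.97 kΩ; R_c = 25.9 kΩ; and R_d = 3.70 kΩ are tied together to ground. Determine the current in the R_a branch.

I ≈ 0.229 mA

Combine the parallel branches: R_p = (1/70.8 + 1/5.97 + 1/25.9 + 1/3.70)⁻¹ = 2.039 kΩ.
V_A = 34.0 × 2.039/4.269 = 16.24 V.
Branch current I = V_A/R_a = 16.24/70.8 = 0.2294 mA.
(Check via current divider: I_total = 7.965 mA; share G_k/ΣG = 0.02880 → same result.)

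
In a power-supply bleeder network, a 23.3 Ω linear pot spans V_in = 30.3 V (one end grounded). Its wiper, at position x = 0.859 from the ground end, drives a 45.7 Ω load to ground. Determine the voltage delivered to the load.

Split the track: R_lower = x·R_p = 20.01 Ω, R_upper = (1−x)·R_p = 3.285 Ω.
Lower segment in parallel with the load: 20.01 ‖ 45.7 = 13.92 Ω.
V_out = 30.3 × 13.92/(3.285 + 13.92) = 24.51 V.

V_out ≈ 24.5 V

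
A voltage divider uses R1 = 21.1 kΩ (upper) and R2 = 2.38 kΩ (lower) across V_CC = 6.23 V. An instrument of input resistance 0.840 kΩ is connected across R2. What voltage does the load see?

V_out ≈ 0.178 V

R2 ‖ R_L = (2.38 × 0.840)/(2.38 + 0.840) = 0.6209 kΩ.
Then V_out = V_CC · R2'/(R1 + R2') = 6.23 × 0.6209/21.72 = 0.1781 V.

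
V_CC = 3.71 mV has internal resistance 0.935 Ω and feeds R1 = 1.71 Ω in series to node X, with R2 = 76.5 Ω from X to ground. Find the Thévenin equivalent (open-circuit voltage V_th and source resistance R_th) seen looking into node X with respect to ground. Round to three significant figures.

R1' = 0.935 + 1.71 = 2.645 Ω (source resistance + R1).
V_th is the unloaded tap voltage: V_CC · R2/(R1'+R2) = 3.71 × 0.9666 = 3.586 mV.
Looking into X with the source shorted: R_th = R1'·R2/(R1'+R2) = 2.645 × 76.5/79.14 = 2.557 Ω.

V_th ≈ 3.59 mV, R_th ≈ 2.56 Ω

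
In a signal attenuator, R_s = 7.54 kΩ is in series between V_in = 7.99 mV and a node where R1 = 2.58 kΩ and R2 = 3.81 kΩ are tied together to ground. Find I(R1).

Equivalent of the parallel group: R_p = 1.538 kΩ.
V_A = 7.99 × 1.538/9.078 = 1.354 mV.
I(R1) = V_A / R1 = 1.354/2.58 = 0.5248 µA.
(Equivalently: I_total = 0.8801 µA, then current-divider fraction G_k/ΣG = 0.5962.)

I ≈ 0.525 µA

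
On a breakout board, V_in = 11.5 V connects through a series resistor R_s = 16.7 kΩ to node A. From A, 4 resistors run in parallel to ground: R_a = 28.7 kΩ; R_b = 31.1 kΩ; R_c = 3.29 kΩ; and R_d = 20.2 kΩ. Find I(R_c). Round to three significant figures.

Equivalent of the parallel group: R_p = 2.378 kΩ.
V_A by voltage divider: V_A = 11.5 × 2.378/(16.7 + 2.378) = 1.434 V.
Branch current I = V_A/R_c = 1.434/3.29 = 0.4358 mA.

I ≈ 0.436 mA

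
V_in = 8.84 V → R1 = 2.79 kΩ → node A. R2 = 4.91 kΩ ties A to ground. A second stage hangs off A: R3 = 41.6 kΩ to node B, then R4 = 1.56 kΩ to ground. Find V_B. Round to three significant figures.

V_B ≈ 0.196 V

Node A sees R2 in parallel with the series input of stage 2, R3 + R4 = 43.16 kΩ.
R2 ‖ (R3+R4) = 4.408 kΩ.
So V_A = 8.84 × 0.6124 = 5.414 V.
Then the unloaded second divider: V_B = V_A × R4/(R3+R4) = 5.414 × 0.03614 = 0.1957 V.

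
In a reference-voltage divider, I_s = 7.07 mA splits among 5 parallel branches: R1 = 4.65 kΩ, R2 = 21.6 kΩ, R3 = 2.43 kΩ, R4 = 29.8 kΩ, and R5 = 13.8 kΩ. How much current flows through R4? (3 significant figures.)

I ≈ 0.305 mA

ΣG = 1/4.65 + 1/21.6 + 1/2.43 + 1/29.8 + 1/13.8 = 0.7789.
By the current-divider rule, I = I_s · G_k/ΣG = 7.07 × 0.04308 = 0.3046 mA.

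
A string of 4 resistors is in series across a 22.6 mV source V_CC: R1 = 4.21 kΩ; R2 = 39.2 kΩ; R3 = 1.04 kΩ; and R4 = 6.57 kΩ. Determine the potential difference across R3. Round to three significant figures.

Total series resistance ΣR = 4.21 + 39.2 + 1.04 + 6.57 = 51.02 kΩ.
V = V_CC · R/ΣR = 22.6 × 0.02038 = 0.4607 mV.

V ≈ 0.461 mV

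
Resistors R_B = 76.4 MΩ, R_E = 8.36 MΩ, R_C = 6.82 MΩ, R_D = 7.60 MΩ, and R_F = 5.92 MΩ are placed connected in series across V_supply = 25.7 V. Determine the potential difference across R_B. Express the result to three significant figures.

V ≈ 18.7 V

ΣR = 76.4 + 8.36 + 6.82 + 7.60 + 5.92 = 105.1 MΩ.
By the voltage-divider rule, V = 25.7 × 76.40/105.1 = 18.68 V.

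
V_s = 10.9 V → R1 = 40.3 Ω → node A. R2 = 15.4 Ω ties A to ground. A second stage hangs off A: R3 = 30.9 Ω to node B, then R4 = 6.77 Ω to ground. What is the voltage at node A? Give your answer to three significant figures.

V_A ≈ 2.33 V

The second stage (R3 + R4 = 37.67 Ω) loads node A in parallel with R2.
Effective lower resistance at A: R2 ‖ 37.67 = 10.93 Ω.
First divider: V_A = V_s · 10.93/(40.3 + 10.93) = 2.326 V.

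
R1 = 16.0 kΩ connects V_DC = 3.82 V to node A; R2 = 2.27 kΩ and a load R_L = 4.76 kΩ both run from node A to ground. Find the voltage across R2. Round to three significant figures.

V_out ≈ 0.335 V

R2 ‖ R_L = (2.27 × 4.76)/(2.27 + 4.76) = 1.537 kΩ.
Now apply the divider: V_out = 3.82 × 0.08764 = 0.3348 V.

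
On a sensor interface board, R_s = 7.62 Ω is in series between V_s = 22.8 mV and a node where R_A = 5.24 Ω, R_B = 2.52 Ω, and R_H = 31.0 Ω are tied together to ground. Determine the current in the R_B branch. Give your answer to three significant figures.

I ≈ 1.58 mA

Combine the parallel branches: R_p = (1/5.24 + 1/2.52 + 1/31.0)⁻¹ = 1.613 Ω.
Node voltage V_A = V_s · R_p/(R_s + R_p) = 22.8 × 0.1747 = 3.983 mV.
I(R_B) = V_A / R_B = 3.983/2.52 = 1.581 mA.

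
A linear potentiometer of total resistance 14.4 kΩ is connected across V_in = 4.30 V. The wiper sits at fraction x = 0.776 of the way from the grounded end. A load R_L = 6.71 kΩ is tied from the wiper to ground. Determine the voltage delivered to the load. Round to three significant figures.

V_out ≈ 2.43 V

Split the track: R_lower = x·R_p = 11.17 kΩ, R_upper = (1−x)·R_p = 3.226 kΩ.
Lower segment in parallel with the load: 11.17 ‖ 6.71 = 4.192 kΩ.
Loaded-divider output: V_out = 4.30 × 0.5652 = 2.430 V.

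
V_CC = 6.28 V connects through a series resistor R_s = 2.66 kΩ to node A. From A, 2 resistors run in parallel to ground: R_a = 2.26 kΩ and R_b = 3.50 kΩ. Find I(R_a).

Combine the parallel branches: R_p = (1/2.26 + 1/3.50)⁻¹ = 1.373 kΩ.
Node voltage V_A = V_CC · R_p/(R_s + R_p) = 6.28 × 0.3405 = 2.138 V.
I(R_a) = V_A / R_a = 2.138/2.26 = 0.9461 mA.

I ≈ 0.946 mA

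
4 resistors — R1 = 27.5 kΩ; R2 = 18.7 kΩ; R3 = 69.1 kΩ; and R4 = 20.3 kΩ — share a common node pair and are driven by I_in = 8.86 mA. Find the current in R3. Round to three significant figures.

I ≈ 0.835 mA

Conductances: ΣG = 1/27.5 + 1/18.7 + 1/69.1 + 1/20.3 = 0.1536 (1/kΩ).
R3 takes the fraction G_k/ΣG = 0.01447/0.1536 = 0.09423, so I = 8.86 × 0.09423 = 0.8349 mA.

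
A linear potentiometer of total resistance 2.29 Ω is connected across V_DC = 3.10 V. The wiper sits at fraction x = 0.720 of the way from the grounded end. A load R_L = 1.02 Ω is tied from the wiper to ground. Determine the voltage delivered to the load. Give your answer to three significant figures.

Lower segment x·R_p = 1.649 Ω; upper segment (1−x)·R_p = 0.6412 Ω.
R_L loads the lower segment: effective lower R = 0.6302 Ω.
Loaded-divider output: V_out = 3.10 × 0.4957 = 1.537 V.
(Unloaded: V_out = x·V_DC = 2.23 V.)

V_out ≈ 1.54 V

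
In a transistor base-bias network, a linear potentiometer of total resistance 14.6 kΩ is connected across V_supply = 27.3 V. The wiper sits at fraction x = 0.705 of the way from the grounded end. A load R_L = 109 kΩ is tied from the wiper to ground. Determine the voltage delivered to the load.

V_out ≈ 18.7 V

Lower segment x·R_p = 10.29 kΩ; upper segment (1−x)·R_p = 4.307 kΩ.
(x·R_p) ‖ R_L = 9.405 kΩ.
Then V_out = V_supply · 9.405/(4.307 + 9.405) = 18.72 V.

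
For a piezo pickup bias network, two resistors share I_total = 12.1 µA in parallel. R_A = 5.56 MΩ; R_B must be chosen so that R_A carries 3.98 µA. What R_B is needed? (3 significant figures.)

R_B ≈ 2.73 MΩ

Two-branch current divider: I_A = I_total · R_B/(R_A + R_B).
With f = 0.3289, R_B = R_A · f/(1−f) = 5.56 × 0.4901 = 2.725 MΩ.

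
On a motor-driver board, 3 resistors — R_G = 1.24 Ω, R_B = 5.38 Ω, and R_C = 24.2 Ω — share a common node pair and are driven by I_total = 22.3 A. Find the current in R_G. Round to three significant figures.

I ≈ 17.4 A

Total conductance ΣG = 1/1.24 + 1/5.38 + 1/24.2 = 1.034 (units of 1/Ω).
Current divider: I(R_G) = I_total · G_k/ΣG = 22.3 × (0.8065/1.034) = 22.3 × 0.7802 = 17.40 A.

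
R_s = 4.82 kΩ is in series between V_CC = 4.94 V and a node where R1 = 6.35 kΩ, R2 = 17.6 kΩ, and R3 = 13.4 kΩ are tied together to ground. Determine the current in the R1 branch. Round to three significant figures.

Equivalent of the parallel group: R_p = 3.461 kΩ.
Node voltage V_A = V_CC · R_p/(R_s + R_p) = 4.94 × 0.4180 = 2.065 V.
Branch current I = V_A/R1 = 2.065/6.35 = 0.3251 mA.

I ≈ 0.325 mA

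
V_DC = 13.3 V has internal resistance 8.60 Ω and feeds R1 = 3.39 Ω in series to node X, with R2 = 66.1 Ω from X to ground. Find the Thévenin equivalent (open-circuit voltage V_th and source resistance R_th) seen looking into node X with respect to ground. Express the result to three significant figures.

V_th ≈ 11.3 V, R_th ≈ 10.1 Ω

R1' = 8.60 + 3.39 = 11.99 Ω (source resistance + R1).
Open-circuit (no load on X): V_th = V_DC · R2/(R1' + R2) = 13.3 × 66.1/(11.99 + 66.1) = 11.26 V.
Looking into X with the source shorted: R_th = R1'·R2/(R1'+R2) = 11.99 × 66.1/78.09 = 10.15 Ω.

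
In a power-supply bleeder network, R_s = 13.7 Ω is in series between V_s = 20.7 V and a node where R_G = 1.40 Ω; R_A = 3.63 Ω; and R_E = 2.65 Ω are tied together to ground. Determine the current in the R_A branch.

I ≈ 0.289 A

Parallel bank: R_p = 1/(1/1.40 + 1/3.63 + 1/2.65) = 0.7315 Ω.
Node voltage V_A = V_s · R_p/(R_s + R_p) = 20.7 × 0.05069 = 1.049 V.
Branch current I = V_A/R_A = 1.049/3.63 = 0.2890 A.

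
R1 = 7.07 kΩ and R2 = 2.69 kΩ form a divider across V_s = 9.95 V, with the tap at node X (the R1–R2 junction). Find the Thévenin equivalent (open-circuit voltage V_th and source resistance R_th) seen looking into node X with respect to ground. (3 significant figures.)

V_th ≈ 2.74 V, R_th ≈ 1.95 kΩ

With X open, the divider is unloaded: V_th = 9.95 × 2.69/9.760 = 2.742 V.
With V_s suppressed (replaced by a short), R_th = R1 ‖ R2 = (7.070 × 2.69)/(7.070 + 2.69) = 1.949 kΩ.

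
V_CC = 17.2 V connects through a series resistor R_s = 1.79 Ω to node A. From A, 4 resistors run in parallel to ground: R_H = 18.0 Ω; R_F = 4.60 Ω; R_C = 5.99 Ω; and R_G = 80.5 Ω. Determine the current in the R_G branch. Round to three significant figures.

Equivalent of the parallel group: R_p = 2.211 Ω.
V_A = 17.2 × 2.211/4.001 = 9.505 V.
Branch current I = V_A/R_G = 9.505/80.5 = 0.1181 A.
(Equivalently: I_total = 4.299 A, then current-divider fraction G_k/ΣG = 0.02746.)

I ≈ 0.118 A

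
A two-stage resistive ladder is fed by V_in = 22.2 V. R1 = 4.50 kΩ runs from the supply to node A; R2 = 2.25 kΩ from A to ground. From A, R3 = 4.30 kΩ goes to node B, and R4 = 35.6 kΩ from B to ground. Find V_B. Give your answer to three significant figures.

The second stage (R3 + R4 = 39.90 kΩ) loads node A in parallel with R2.
Effective lower resistance at A: R2 ‖ 39.90 = 2.130 kΩ.
First divider: V_A = V_in · 2.130/(4.50 + 2.130) = 7.132 V.
Stage 2 is unloaded, so V_B = V_A · R4/(R3+R4) = 7.132 × 35.6/39.90 = 6.363 V.

V_B ≈ 6.36 V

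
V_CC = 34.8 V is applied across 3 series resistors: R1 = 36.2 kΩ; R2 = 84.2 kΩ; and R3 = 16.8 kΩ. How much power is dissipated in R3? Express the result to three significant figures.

P ≈ 1.08 mW

ΣR = 137.2 kΩ → I = 34.8/137.2 = 0.2536 mA.
P = I²R = 0.06434 × 16.8 = 1.081 mW.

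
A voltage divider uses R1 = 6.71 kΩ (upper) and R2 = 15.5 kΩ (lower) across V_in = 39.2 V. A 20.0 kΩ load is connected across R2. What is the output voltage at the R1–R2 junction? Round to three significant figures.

R2 ‖ R_L = (15.5 × 20.0)/(15.5 + 20.0) = 8.732 kΩ.
Voltage divider with the loaded lower leg: V_out = 39.2 × 8.732/(6.71 + 8.732) = 39.2 × 0.5655 = 22.17 V.
(Unloaded it would be 27.4 V; the load pulls it down.)

V_out ≈ 22.2 V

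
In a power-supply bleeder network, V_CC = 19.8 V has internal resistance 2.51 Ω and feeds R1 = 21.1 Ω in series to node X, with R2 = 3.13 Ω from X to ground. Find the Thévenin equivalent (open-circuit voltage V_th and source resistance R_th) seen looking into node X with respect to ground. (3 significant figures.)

R1' = 2.51 + 21.1 = 23.61 Ω (source resistance + R1).
With X open, the divider is unloaded: V_th = 19.8 × 3.13/26.74 = 2.318 V.
Looking into X with the source shorted: R_th = R1'·R2/(R1'+R2) = 23.61 × 3.13/26.74 = 2.764 Ω.

V_th ≈ 2.32 V, R_th ≈ 2.76 Ω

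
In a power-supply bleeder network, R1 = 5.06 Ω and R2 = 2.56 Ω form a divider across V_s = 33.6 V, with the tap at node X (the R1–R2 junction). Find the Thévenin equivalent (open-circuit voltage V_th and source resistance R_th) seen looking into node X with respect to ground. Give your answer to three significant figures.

With X open, the divider is unloaded: V_th = 33.6 × 2.56/7.620 = 11.29 V.
With V_s suppressed (replaced by a short), R_th = R1 ‖ R2 = (5.060 × 2.56)/(5.060 + 2.56) = 1.700 Ω.

V_th ≈ 11.3 V, R_th ≈ 1.70 Ω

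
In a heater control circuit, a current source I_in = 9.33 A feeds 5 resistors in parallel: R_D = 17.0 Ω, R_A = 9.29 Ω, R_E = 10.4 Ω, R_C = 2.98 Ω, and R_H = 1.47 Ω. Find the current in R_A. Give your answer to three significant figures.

I ≈ 0.786 A

Total conductance ΣG = 1/17.0 + 1/9.29 + 1/10.4 + 1/2.98 + 1/1.47 = 1.278 (units of 1/Ω).
Current divider: I(R_A) = I_in · G_k/ΣG = 9.33 × (0.1076/1.278) = 9.33 × 0.08420 = 0.7856 A.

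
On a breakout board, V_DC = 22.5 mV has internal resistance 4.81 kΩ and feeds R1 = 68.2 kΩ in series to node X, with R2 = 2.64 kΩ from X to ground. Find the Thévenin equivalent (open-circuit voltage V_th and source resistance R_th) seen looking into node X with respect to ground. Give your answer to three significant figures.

V_th ≈ 0.785 mV, R_th ≈ 2.55 kΩ

R1' = 4.81 + 68.2 = 73.01 kΩ (source resistance + R1).
With X open, the divider is unloaded: V_th = 22.5 × 2.64/75.65 = 0.7852 mV.
Looking into X with the source shorted: R_th = R1'·R2/(R1'+R2) = 73.01 × 2.64/75.65 = 2.548 kΩ.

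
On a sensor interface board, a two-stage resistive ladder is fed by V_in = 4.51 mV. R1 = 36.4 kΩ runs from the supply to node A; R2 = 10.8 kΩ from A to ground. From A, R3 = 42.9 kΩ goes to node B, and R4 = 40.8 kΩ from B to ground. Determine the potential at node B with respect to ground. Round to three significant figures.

V_B ≈ 0.458 mV

Node A sees R2 in parallel with the series input of stage 2, R3 + R4 = 83.70 kΩ.
R2 ‖ (R3+R4) = 9.566 kΩ.
V_A = 4.51 × 9.566/(36.4 + 9.566) = 0.9386 mV.
V_B = V_A × 0.4875 = 0.4575 mV.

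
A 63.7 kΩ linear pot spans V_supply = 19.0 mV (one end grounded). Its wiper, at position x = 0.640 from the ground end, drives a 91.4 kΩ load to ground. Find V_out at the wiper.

Lower segment x·R_p = 40.77 kΩ; upper segment (1−x)·R_p = 22.93 kΩ.
Lower segment in parallel with the load: 40.77 ‖ 91.4 = 28.19 kΩ.
Then V_out = V_supply · 28.19/(22.93 + 28.19) = 10.48 mV.

V_out ≈ 10.5 mV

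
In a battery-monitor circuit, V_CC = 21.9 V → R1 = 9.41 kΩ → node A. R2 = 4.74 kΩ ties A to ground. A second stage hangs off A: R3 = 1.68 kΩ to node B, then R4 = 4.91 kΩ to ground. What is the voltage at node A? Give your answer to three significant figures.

V_A ≈ 4.96 V

The second stage (R3 + R4 = 6.590 kΩ) loads node A in parallel with R2.
Effective lower resistance at A: R2 ‖ 6.590 = 2.757 kΩ.
V_A = 21.9 × 2.757/(9.41 + 2.757) = 4.962 V.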